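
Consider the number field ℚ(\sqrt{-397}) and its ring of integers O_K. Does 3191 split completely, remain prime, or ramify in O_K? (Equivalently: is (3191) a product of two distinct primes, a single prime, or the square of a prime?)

Since -397 ≢ 1 mod 4, the ring of integers is ℤ[√-397] with discriminant 4·(-397) = -1588.
3191 ∤ -1588, so 3191 is unramified.
Euler's criterion: (-397)^1595 mod 3191 = 1. Thus (-397|3191) = 1.
d is a quadratic residue mod p, hence 3191 splits in O_K.

p splits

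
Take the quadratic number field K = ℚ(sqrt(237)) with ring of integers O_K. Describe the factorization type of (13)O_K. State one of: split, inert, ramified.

d = 237 ≡ 1 (mod 4), so O_K = ℤ[(1+√237)/2] and disc(K) = d = 237.
disc(K) = 237 is not divisible by 13; 13 is unramified.
Compute (237/13) via Euler: 3^((13-1)/2) mod 13 = 1, so (237/13) = 1.
Legendre symbol 1 ⇒ 13 is split.

13 splits in O_K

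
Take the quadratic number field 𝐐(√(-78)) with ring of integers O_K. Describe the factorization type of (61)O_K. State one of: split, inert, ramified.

-78 mod 4 = 2, hence disc K = 4·(-78) = -312 and O_K = ℤ[√-78].
61 ∤ -312, so 61 is unramified.
Euler's criterion: (-78)^30 mod 61 = 60. Thus (-78|61) = -1.
d is a non-residue mod p, hence 61 remains inert in O_K.

inert — (61) stays prime in O_K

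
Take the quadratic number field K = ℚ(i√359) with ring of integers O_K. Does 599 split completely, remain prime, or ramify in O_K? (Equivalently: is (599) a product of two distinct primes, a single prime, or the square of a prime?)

d = -359 ≡ 1 (mod 4), so O_K = ℤ[(1+√-359)/2] and disc(K) = d = -359.
599 ∤ -359, so 599 is unramified.
(-359/599) = 240^299 mod 599 = 1, giving Legendre symbol 1.
d is a quadratic residue mod p, hence 599 splits in O_K.

split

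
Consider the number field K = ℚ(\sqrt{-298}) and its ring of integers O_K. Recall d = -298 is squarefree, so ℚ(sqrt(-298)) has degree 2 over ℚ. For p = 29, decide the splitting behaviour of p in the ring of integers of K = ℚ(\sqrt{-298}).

d = -298 ≡ 2 (mod 4), so O_K = ℤ[√-298] and disc(K) = 4d = -1192.
29 ∤ -1192, so 29 is unramified.
Legendre symbol by Euler's criterion: (-298/29) ≡ (-298)^14 ≡ 28 (mod 29), i.e. (-298/29) = -1.
(-298/29) = -1, so 29 is inert.

remains prime (inert)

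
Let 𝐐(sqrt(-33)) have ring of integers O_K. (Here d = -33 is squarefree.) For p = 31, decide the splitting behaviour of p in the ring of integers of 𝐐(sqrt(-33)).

inert — (31) stays prime in O_K

Since -33 ≢ 1 mod 4, the ring of integers is ℤ[√-33] with discriminant 4·(-33) = -132.
disc(K) = -132 is not divisible by 31; 31 is unramified.
Legendre symbol by Euler's criterion: (-33/31) ≡ (-33)^15 ≡ 30 (mod 31), i.e. (-33/31) = -1.
(-33/31) = -1, so 31 is inert.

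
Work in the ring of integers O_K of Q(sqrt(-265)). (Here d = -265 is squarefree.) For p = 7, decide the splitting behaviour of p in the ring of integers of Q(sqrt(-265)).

d = -265 ≡ 3 (mod 4), so O_K = ℤ[√-265] and disc(K) = 4d = -1060.
7 ∤ -1060, so 7 is unramified.
Compute (-265/7) via Euler: 1^((7-1)/2) mod 7 = 1, so (-265/7) = 1.
d is a quadratic residue mod p, hence 7 splits in O_K.

7 splits in O_K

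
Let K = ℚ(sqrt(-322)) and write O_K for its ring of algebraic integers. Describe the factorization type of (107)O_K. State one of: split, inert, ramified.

d = -322 ≡ 2 (mod 4), so O_K = ℤ[√-322] and disc(K) = 4d = -1288.
Since gcd(107, -1288) = 1 the prime 107 does not ramify.
Compute (-322/107) via Euler: 106^((107-1)/2) mod 107 = 106, so (-322/107) = -1.
(-322/107) = -1, so 107 is inert.

inert — (107) stays prime in O_K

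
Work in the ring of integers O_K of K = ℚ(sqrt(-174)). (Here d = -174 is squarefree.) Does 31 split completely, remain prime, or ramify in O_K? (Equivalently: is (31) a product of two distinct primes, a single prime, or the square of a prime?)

31 remains inert

d = -174 ≡ 2 (mod 4), so O_K = ℤ[√-174] and disc(K) = 4d = -696.
31 ∤ -696, so 31 is unramified.
Euler's criterion: (-174)^15 mod 31 = 30. Thus (-174|31) = -1.
d is a non-residue mod p, hence 31 remains inert in O_K.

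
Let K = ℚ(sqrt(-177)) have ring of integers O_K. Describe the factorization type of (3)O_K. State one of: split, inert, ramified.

Since -177 ≢ 1 mod 4, the ring of integers is ℤ[√-177] with discriminant 4·(-177) = -708.
3 divides disc(K) = -708, so 3 ramifies.

p ramifies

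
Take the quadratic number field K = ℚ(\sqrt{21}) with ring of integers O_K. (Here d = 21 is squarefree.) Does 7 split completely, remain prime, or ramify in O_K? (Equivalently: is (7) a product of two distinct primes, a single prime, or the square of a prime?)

ramified — (7) = 𝔭²

d = 21 ≡ 1 (mod 4), so O_K = ℤ[(1+√21)/2] and disc(K) = d = 21.
disc(K) = 21 = 7·3, so p = 7 is ramified.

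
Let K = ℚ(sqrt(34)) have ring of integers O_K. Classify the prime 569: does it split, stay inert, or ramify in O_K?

34 mod 4 = 2, hence disc K = 4·34 = 136 and O_K = ℤ[√34].
Since gcd(569, 136) = 1 the prime 569 does not ramify.
Euler's criterion: 34^284 mod 569 = 1. Thus (34|569) = 1.
(34/569) = 1, so 569 splits.

p splits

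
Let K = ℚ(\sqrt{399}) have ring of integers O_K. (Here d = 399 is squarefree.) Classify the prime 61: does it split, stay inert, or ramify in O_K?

inert — (61) stays prime in O_K

Since 399 ≢ 1 mod 4, the ring of integers is ℤ[√399] with discriminant 4·399 = 1596.
disc(K) = 1596 is not divisible by 61; 61 is unramified.
Legendre symbol by Euler's criterion: (399/61) ≡ 399^30 ≡ 60 (mod 61), i.e. (399/61) = -1.
(399/61) = -1, so 61 is inert.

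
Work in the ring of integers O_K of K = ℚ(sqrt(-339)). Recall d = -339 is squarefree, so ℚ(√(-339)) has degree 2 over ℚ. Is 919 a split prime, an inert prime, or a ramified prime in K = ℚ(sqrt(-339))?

-339 mod 4 = 1, hence disc K = -339 and O_K = ℤ[(1+√-339)/2].
919 ∤ -339, so 919 is unramified.
Euler's criterion: (-339)^459 mod 919 = 1. Thus (-339|919) = 1.
Legendre symbol 1 ⇒ 919 is split.

919 splits in O_K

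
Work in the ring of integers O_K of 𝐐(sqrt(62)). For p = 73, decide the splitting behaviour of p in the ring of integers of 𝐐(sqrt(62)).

inert

Since 62 ≢ 1 mod 4, the ring of integers is ℤ[√62] with discriminant 4·62 = 248.
Since gcd(73, 248) = 1 the prime 73 does not ramify.
(62/73) = 62^36 mod 73 = 72, giving Legendre symbol -1.
(62/73) = -1, so 73 is inert.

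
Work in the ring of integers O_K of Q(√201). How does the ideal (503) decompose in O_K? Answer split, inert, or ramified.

p splits

Since 201 ≡ 1 mod 4, the ring of integers is ℤ[(1+√201)/2] with discriminant 201.
503 ∤ 201, so 503 is unramified.
Legendre symbol by Euler's criterion: (201/503) ≡ 201^251 ≡ 1 (mod 503), i.e. (201/503) = 1.
(201/503) = 1, so 503 splits.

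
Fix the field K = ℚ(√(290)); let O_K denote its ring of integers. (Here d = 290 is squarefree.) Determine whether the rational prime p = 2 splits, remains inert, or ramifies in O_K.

Since 290 ≢ 1 mod 4, the ring of integers is ℤ[√290] with discriminant 4·290 = 1160.
Ramification test: 2 | 1160. The prime 2 ramifies in K.

ramified — (2) = 𝔭²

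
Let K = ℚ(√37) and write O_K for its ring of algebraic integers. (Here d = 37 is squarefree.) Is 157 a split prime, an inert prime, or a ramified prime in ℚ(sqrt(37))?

Since 37 ≡ 1 mod 4, the ring of integers is ℤ[(1+√37)/2] with discriminant 37.
157 ∤ 37, so 157 is unramified.
Euler's criterion: 37^78 mod 157 = 1. Thus (37|157) = 1.
(37/157) = 1, so 157 splits.

p splits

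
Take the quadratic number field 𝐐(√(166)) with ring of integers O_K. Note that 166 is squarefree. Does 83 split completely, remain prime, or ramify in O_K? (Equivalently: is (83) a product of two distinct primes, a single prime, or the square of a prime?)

166 mod 4 = 2, hence disc K = 4·166 = 664 and O_K = ℤ[√166].
Ramification test: 83 | 664. The prime 83 ramifies in K.

ramified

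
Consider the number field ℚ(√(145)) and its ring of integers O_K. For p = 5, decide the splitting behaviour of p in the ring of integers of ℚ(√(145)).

ramifies in O_K

145 mod 4 = 1, hence disc K = 145 and O_K = ℤ[(1+√145)/2].
disc(K) = 145 = 5·29, so p = 5 is ramified.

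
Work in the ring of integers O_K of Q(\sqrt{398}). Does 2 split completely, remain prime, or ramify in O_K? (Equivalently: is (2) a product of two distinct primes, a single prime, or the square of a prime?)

Since 398 ≢ 1 mod 4, the ring of integers is ℤ[√398] with discriminant 4·398 = 1592.
disc(K) = 1592 = 2·796, so p = 2 is ramified.

ramified — (2) = 𝔭²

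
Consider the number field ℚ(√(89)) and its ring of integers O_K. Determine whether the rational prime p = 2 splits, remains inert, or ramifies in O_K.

split — (2) = 𝔭₁𝔭₂ with 𝔭₁ ≠ 𝔭₂

Since 89 ≡ 1 mod 4, the ring of integers is ℤ[(1+√89)/2] with discriminant 89.
Since gcd(2, 89) = 1 the prime 2 does not ramify.
Checking d mod 8: 89 ≡ 1. Hence 2 is split in O_K.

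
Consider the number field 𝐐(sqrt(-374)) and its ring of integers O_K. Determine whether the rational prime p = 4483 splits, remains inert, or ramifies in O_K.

d = -374 ≡ 2 (mod 4), so O_K = ℤ[√-374] and disc(K) = 4d = -1496.
disc(K) = -1496 is not divisible by 4483; 4483 is unramified.
(-374/4483) = 4109^2241 mod 4483 = 4482, giving Legendre symbol -1.
(-374/4483) = -1, so 4483 is inert.

4483 remains inert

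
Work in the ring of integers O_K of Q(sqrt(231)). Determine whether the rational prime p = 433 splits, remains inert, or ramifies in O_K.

d = 231 ≡ 3 (mod 4), so O_K = ℤ[√231] and disc(K) = 4d = 924.
433 ∤ 924, so 433 is unramified.
(231/433) = 231^216 mod 433 = 432, giving Legendre symbol -1.
(231/433) = -1, so 433 is inert.

remains prime (inert)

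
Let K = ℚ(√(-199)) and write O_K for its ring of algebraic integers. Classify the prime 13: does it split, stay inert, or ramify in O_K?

Since -199 ≡ 1 mod 4, the ring of integers is ℤ[(1+√-199)/2] with discriminant -199.
13 ∤ -199, so 13 is unramified.
Compute (-199/13) via Euler: 9^((13-1)/2) mod 13 = 1, so (-199/13) = 1.
(-199/13) = 1, so 13 splits.

p splits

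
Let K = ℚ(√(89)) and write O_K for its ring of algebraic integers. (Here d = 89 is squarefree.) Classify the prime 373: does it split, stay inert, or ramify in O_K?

Since 89 ≡ 1 mod 4, the ring of integers is ℤ[(1+√89)/2] with discriminant 89.
Since gcd(373, 89) = 1 the prime 373 does not ramify.
Euler's criterion: 89^186 mod 373 = 1. Thus (89|373) = 1.
(89/373) = 1, so 373 splits.

split — (373) = 𝔭₁𝔭₂ with 𝔭₁ ≠ 𝔭₂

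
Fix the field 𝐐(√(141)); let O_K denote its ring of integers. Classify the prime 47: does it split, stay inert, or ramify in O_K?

ramified

d = 141 ≡ 1 (mod 4), so O_K = ℤ[(1+√141)/2] and disc(K) = d = 141.
Ramification test: 47 | 141. The prime 47 ramifies in K.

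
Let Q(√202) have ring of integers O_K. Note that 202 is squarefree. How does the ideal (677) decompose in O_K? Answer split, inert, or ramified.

inert

d = 202 ≡ 2 (mod 4), so O_K = ℤ[√202] and disc(K) = 4d = 808.
677 ∤ 808, so 677 is unramified.
Euler's criterion: 202^338 mod 677 = 676. Thus (202|677) = -1.
d is a non-residue mod p, hence 677 remains inert in O_K.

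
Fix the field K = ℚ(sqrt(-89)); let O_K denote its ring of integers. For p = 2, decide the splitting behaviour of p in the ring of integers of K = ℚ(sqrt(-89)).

-89 mod 4 = 3, hence disc K = 4·(-89) = -356 and O_K = ℤ[√-89].
2 divides disc(K) = -356, so 2 ramifies.

ramified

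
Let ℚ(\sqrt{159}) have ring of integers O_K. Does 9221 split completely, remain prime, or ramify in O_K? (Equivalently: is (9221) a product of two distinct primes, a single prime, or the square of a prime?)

159 mod 4 = 3, hence disc K = 4·159 = 636 and O_K = ℤ[√159].
9221 ∤ 636, so 9221 is unramified.
Euler's criterion: 159^4610 mod 9221 = 9220. Thus (159|9221) = -1.
(159/9221) = -1, so 9221 is inert.

inert — (9221) stays prime in O_K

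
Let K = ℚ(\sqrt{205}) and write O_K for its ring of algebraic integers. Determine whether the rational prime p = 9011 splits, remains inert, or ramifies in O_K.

Since 205 ≡ 1 mod 4, the ring of integers is ℤ[(1+√205)/2] with discriminant 205.
9011 ∤ 205, so 9011 is unramified.
Compute (205/9011) via Euler: 205^((9011-1)/2) mod 9011 = 1, so (205/9011) = 1.
(205/9011) = 1, so 9011 splits.

p splits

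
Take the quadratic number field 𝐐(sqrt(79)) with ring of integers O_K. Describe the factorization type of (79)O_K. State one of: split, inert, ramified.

ramified

Since 79 ≢ 1 mod 4, the ring of integers is ℤ[√79] with discriminant 4·79 = 316.
Ramification test: 79 | 316. The prime 79 ramifies in K.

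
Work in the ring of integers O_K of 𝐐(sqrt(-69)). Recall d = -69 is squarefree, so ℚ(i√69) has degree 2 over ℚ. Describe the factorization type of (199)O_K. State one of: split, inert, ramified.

split — (199) = 𝔭₁𝔭₂ with 𝔭₁ ≠ 𝔭₂

-69 mod 4 = 3, hence disc K = 4·(-69) = -276 and O_K = ℤ[√-69].
disc(K) = -276 is not divisible by 199; 199 is unramified.
Legendre symbol by Euler's criterion: (-69/199) ≡ (-69)^99 ≡ 1 (mod 199), i.e. (-69/199) = 1.
(-69/199) = 1, so 199 splits.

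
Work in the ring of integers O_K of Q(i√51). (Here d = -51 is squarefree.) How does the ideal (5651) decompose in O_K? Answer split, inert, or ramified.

Since -51 ≡ 1 mod 4, the ring of integers is ℤ[(1+√-51)/2] with discriminant -51.
disc(K) = -51 is not divisible by 5651; 5651 is unramified.
Legendre symbol by Euler's criterion: (-51/5651) ≡ (-51)^2825 ≡ 1 (mod 5651), i.e. (-51/5651) = 1.
d is a quadratic residue mod p, hence 5651 splits in O_K.

p splits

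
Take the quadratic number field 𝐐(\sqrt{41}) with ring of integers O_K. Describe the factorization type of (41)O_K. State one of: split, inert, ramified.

41 mod 4 = 1, hence disc K = 41 and O_K = ℤ[(1+√41)/2].
Ramification test: 41 | 41. The prime 41 ramifies in K.

ramified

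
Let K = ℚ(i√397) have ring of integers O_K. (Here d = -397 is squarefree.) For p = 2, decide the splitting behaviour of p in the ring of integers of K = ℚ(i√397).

ramifies in O_K

d = -397 ≡ 3 (mod 4), so O_K = ℤ[√-397] and disc(K) = 4d = -1588.
Ramification test: 2 | -1588. The prime 2 ramifies in K.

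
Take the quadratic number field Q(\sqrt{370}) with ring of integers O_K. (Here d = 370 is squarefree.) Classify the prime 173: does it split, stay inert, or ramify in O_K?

d = 370 ≡ 2 (mod 4), so O_K = ℤ[√370] and disc(K) = 4d = 1480.
Since gcd(173, 1480) = 1 the prime 173 does not ramify.
Euler's criterion: 370^86 mod 173 = 1. Thus (370|173) = 1.
(370/173) = 1, so 173 splits.

173 splits in O_K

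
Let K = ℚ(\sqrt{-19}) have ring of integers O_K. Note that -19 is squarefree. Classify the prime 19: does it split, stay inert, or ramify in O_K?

d = -19 ≡ 1 (mod 4), so O_K = ℤ[(1+√-19)/2] and disc(K) = d = -19.
Ramification test: 19 | -19. The prime 19 ramifies in K.

ramifies in O_K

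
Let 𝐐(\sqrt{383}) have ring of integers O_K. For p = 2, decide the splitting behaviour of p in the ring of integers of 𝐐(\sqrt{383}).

ramified — (2) = 𝔭²

Since 383 ≢ 1 mod 4, the ring of integers is ℤ[√383] with discriminant 4·383 = 1532.
disc(K) = 1532 = 2·766, so p = 2 is ramified.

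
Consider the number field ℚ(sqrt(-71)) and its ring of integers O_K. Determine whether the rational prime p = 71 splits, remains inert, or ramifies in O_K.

d = -71 ≡ 1 (mod 4), so O_K = ℤ[(1+√-71)/2] and disc(K) = d = -71.
disc(K) = -71 = 71·(-1), so p = 71 is ramified.

ramifies in O_K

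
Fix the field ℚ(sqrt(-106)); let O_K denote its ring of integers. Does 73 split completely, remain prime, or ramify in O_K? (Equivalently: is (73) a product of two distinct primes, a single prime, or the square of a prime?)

inert

Since -106 ≢ 1 mod 4, the ring of integers is ℤ[√-106] with discriminant 4·(-106) = -424.
73 ∤ -424, so 73 is unramified.
(-106/73) = 40^36 mod 73 = 72, giving Legendre symbol -1.
d is a non-residue mod p, hence 73 remains inert in O_K.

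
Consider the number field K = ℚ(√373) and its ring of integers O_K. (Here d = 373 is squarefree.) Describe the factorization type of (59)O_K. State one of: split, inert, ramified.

373 mod 4 = 1, hence disc K = 373 and O_K = ℤ[(1+√373)/2].
disc(K) = 373 is not divisible by 59; 59 is unramified.
(373/59) = 19^29 mod 59 = 1, giving Legendre symbol 1.
d is a quadratic residue mod p, hence 59 splits in O_K.

split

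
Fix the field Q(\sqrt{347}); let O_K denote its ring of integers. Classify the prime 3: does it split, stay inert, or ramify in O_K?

347 mod 4 = 3, hence disc K = 4·347 = 1388 and O_K = ℤ[√347].
Since gcd(3, 1388) = 1 the prime 3 does not ramify.
(347/3) = 2^1 mod 3 = 2, giving Legendre symbol -1.
d is a non-residue mod p, hence 3 remains inert in O_K.

remains prime (inert)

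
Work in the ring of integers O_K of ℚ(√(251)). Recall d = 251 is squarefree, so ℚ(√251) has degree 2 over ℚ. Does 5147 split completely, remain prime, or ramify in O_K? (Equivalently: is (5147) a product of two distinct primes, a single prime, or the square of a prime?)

p splits

d = 251 ≡ 3 (mod 4), so O_K = ℤ[√251] and disc(K) = 4d = 1004.
5147 ∤ 1004, so 5147 is unramified.
Euler's criterion: 251^2573 mod 5147 = 1. Thus (251|5147) = 1.
d is a quadratic residue mod p, hence 5147 splits in O_K.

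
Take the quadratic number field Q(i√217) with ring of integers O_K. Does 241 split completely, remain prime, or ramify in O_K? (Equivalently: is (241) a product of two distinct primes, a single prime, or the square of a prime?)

Since -217 ≢ 1 mod 4, the ring of integers is ℤ[√-217] with discriminant 4·(-217) = -868.
Since gcd(241, -868) = 1 the prime 241 does not ramify.
Euler's criterion: (-217)^120 mod 241 = 1. Thus (-217|241) = 1.
(-217/241) = 1, so 241 splits.

splits completely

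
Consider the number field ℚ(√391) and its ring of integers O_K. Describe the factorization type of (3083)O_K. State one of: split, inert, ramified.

3083 splits in O_K

d = 391 ≡ 3 (mod 4), so O_K = ℤ[√391] and disc(K) = 4d = 1564.
3083 ∤ 1564, so 3083 is unramified.
Compute (391/3083) via Euler: 391^((3083-1)/2) mod 3083 = 1, so (391/3083) = 1.
d is a quadratic residue mod p, hence 3083 splits in O_K.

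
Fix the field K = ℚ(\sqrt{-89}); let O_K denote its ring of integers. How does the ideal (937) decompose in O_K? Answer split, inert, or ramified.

Since -89 ≢ 1 mod 4, the ring of integers is ℤ[√-89] with discriminant 4·(-89) = -356.
937 ∤ -356, so 937 is unramified.
(-89/937) = 848^468 mod 937 = 1, giving Legendre symbol 1.
d is a quadratic residue mod p, hence 937 splits in O_K.

split — (937) = 𝔭₁𝔭₂ with 𝔭₁ ≠ 𝔭₂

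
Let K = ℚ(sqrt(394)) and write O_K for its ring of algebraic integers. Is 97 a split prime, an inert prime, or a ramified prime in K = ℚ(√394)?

split

d = 394 ≡ 2 (mod 4), so O_K = ℤ[√394] and disc(K) = 4d = 1576.
disc(K) = 1576 is not divisible by 97; 97 is unramified.
Euler's criterion: 394^48 mod 97 = 1. Thus (394|97) = 1.
d is a quadratic residue mod p, hence 97 splits in O_K.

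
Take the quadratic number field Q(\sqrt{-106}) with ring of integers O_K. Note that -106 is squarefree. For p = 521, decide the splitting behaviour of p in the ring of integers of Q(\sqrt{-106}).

d = -106 ≡ 2 (mod 4), so O_K = ℤ[√-106] and disc(K) = 4d = -424.
Since gcd(521, -424) = 1 the prime 521 does not ramify.
Legendre symbol by Euler's criterion: (-106/521) ≡ (-106)^260 ≡ 1 (mod 521), i.e. (-106/521) = 1.
d is a quadratic residue mod p, hence 521 splits in O_K.

split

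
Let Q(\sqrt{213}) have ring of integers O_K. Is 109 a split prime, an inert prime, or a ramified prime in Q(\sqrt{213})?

d = 213 ≡ 1 (mod 4), so O_K = ℤ[(1+√213)/2] and disc(K) = d = 213.
109 ∤ 213, so 109 is unramified.
Euler's criterion: 213^54 mod 109 = 1. Thus (213|109) = 1.
(213/109) = 1, so 109 splits.

split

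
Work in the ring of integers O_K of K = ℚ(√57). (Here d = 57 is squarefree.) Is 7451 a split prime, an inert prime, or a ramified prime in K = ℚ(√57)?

7451 splits in O_K

57 mod 4 = 1, hence disc K = 57 and O_K = ℤ[(1+√57)/2].
7451 ∤ 57, so 7451 is unramified.
Euler's criterion: 57^3725 mod 7451 = 1. Thus (57|7451) = 1.
d is a quadratic residue mod p, hence 7451 splits in O_K.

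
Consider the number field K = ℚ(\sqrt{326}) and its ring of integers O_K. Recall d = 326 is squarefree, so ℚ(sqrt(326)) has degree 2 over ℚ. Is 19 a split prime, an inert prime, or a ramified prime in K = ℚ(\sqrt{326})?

inert — (19) stays prime in O_K

326 mod 4 = 2, hence disc K = 4·326 = 1304 and O_K = ℤ[√326].
19 ∤ 1304, so 19 is unramified.
Compute (326/19) via Euler: 3^((19-1)/2) mod 19 = 18, so (326/19) = -1.
d is a non-residue mod p, hence 19 remains inert in O_K.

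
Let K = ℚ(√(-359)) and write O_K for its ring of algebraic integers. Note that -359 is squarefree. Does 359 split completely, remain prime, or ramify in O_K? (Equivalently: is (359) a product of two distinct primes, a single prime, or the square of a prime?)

ramified — (359) = 𝔭²

d = -359 ≡ 1 (mod 4), so O_K = ℤ[(1+√-359)/2] and disc(K) = d = -359.
disc(K) = -359 = 359·(-1), so p = 359 is ramified.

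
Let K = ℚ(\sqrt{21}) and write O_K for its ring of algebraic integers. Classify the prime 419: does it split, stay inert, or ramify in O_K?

splits completely

21 mod 4 = 1, hence disc K = 21 and O_K = ℤ[(1+√21)/2].
disc(K) = 21 is not divisible by 419; 419 is unramified.
Euler's criterion: 21^209 mod 419 = 1. Thus (21|419) = 1.
d is a quadratic residue mod p, hence 419 splits in O_K.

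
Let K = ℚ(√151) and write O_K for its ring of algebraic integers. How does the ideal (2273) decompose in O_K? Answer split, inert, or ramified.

2273 splits in O_K

Since 151 ≢ 1 mod 4, the ring of integers is ℤ[√151] with discriminant 4·151 = 604.
2273 ∤ 604, so 2273 is unramified.
Euler's criterion: 151^1136 mod 2273 = 1. Thus (151|2273) = 1.
(151/2273) = 1, so 2273 splits.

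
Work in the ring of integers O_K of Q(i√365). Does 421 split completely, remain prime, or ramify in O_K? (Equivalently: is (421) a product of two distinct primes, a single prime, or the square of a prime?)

421 remains inert

Since -365 ≢ 1 mod 4, the ring of integers is ℤ[√-365] with discriminant 4·(-365) = -1460.
Since gcd(421, -1460) = 1 the prime 421 does not ramify.
Legendre symbol by Euler's criterion: (-365/421) ≡ (-365)^210 ≡ 420 (mod 421), i.e. (-365/421) = -1.
d is a non-residue mod p, hence 421 remains inert in O_K.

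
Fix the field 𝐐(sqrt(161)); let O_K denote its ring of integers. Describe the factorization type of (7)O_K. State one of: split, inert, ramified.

d = 161 ≡ 1 (mod 4), so O_K = ℤ[(1+√161)/2] and disc(K) = d = 161.
7 divides disc(K) = 161, so 7 ramifies.

ramifies in O_K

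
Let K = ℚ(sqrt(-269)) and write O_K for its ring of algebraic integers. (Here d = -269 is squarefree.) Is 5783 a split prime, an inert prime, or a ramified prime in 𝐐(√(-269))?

d = -269 ≡ 3 (mod 4), so O_K = ℤ[√-269] and disc(K) = 4d = -1076.
5783 ∤ -1076, so 5783 is unramified.
Compute (-269/5783) via Euler: 5514^((5783-1)/2) mod 5783 = 1, so (-269/5783) = 1.
(-269/5783) = 1, so 5783 splits.

split — (5783) = 𝔭₁𝔭₂ with 𝔭₁ ≠ 𝔭₂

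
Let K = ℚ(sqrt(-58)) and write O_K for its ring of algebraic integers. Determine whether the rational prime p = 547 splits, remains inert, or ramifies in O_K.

split — (547) = 𝔭₁𝔭₂ with 𝔭₁ ≠ 𝔭₂

-58 mod 4 = 2, hence disc K = 4·(-58) = -232 and O_K = ℤ[√-58].
Since gcd(547, -232) = 1 the prime 547 does not ramify.
Compute (-58/547) via Euler: 489^((547-1)/2) mod 547 = 1, so (-58/547) = 1.
Legendre symbol 1 ⇒ 547 is split.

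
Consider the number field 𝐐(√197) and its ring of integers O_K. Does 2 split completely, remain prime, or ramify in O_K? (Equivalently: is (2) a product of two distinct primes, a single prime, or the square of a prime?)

p is inert

197 mod 4 = 1, hence disc K = 197 and O_K = ℤ[(1+√197)/2].
disc(K) = 197 is not divisible by 2; 2 is unramified.
Checking d mod 8: 197 ≡ 5. Hence 2 is inert in O_K.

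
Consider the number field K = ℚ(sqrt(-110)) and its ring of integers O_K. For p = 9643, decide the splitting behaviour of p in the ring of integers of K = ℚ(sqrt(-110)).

d = -110 ≡ 2 (mod 4), so O_K = ℤ[√-110] and disc(K) = 4d = -440.
disc(K) = -440 is not divisible by 9643; 9643 is unramified.
Legendre symbol by Euler's criterion: (-110/9643) ≡ (-110)^4821 ≡ 9642 (mod 9643), i.e. (-110/9643) = -1.
Legendre symbol -1 ⇒ 9643 is inert.

p is inert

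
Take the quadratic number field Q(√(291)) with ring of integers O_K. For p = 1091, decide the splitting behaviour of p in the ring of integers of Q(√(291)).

p splits

Since 291 ≢ 1 mod 4, the ring of integers is ℤ[√291] with discriminant 4·291 = 1164.
disc(K) = 1164 is not divisible by 1091; 1091 is unramified.
Compute (291/1091) via Euler: 291^((1091-1)/2) mod 1091 = 1, so (291/1091) = 1.
d is a quadratic residue mod p, hence 1091 splits in O_K.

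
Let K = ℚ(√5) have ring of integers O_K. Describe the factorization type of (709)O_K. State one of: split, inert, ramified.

p splits

Since 5 ≡ 1 mod 4, the ring of integers is ℤ[(1+√5)/2] with discriminant 5.
709 ∤ 5, so 709 is unramified.
(5/709) = 5^354 mod 709 = 1, giving Legendre symbol 1.
(5/709) = 1, so 709 splits.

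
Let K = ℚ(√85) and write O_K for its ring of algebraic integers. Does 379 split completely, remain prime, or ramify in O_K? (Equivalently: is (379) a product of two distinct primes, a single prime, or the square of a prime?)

Since 85 ≡ 1 mod 4, the ring of integers is ℤ[(1+√85)/2] with discriminant 85.
disc(K) = 85 is not divisible by 379; 379 is unramified.
(85/379) = 85^189 mod 379 = 378, giving Legendre symbol -1.
Legendre symbol -1 ⇒ 379 is inert.

379 remains inert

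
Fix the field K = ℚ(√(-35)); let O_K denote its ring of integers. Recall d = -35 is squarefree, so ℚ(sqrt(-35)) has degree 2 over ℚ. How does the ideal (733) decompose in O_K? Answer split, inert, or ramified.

d = -35 ≡ 1 (mod 4), so O_K = ℤ[(1+√-35)/2] and disc(K) = d = -35.
Since gcd(733, -35) = 1 the prime 733 does not ramify.
Compute (-35/733) via Euler: 698^((733-1)/2) mod 733 = 1, so (-35/733) = 1.
Legendre symbol 1 ⇒ 733 is split.

p splits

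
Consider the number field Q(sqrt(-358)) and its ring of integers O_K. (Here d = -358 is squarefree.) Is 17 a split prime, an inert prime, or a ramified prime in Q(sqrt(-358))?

d = -358 ≡ 2 (mod 4), so O_K = ℤ[√-358] and disc(K) = 4d = -1432.
17 ∤ -1432, so 17 is unramified.
Euler's criterion: (-358)^8 mod 17 = 1. Thus (-358|17) = 1.
d is a quadratic residue mod p, hence 17 splits in O_K.

split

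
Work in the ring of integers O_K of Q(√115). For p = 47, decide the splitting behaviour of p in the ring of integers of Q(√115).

47 splits in O_K

115 mod 4 = 3, hence disc K = 4·115 = 460 and O_K = ℤ[√115].
47 ∤ 460, so 47 is unramified.
Compute (115/47) via Euler: 21^((47-1)/2) mod 47 = 1, so (115/47) = 1.
d is a quadratic residue mod p, hence 47 splits in O_K.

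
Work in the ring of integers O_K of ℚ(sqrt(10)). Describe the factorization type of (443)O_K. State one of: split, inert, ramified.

d = 10 ≡ 2 (mod 4), so O_K = ℤ[√10] and disc(K) = 4d = 40.
Since gcd(443, 40) = 1 the prime 443 does not ramify.
Compute (10/443) via Euler: 10^((443-1)/2) mod 443 = 1, so (10/443) = 1.
d is a quadratic residue mod p, hence 443 splits in O_K.

splits completely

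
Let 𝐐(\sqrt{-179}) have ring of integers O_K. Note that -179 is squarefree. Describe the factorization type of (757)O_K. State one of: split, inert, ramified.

Since -179 ≡ 1 mod 4, the ring of integers is ℤ[(1+√-179)/2] with discriminant -179.
Since gcd(757, -179) = 1 the prime 757 does not ramify.
Legendre symbol by Euler's criterion: (-179/757) ≡ (-179)^378 ≡ 756 (mod 757), i.e. (-179/757) = -1.
(-179/757) = -1, so 757 is inert.

remains prime (inert)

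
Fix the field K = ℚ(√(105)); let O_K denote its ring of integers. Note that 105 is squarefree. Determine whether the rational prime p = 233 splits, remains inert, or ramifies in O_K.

105 mod 4 = 1, hence disc K = 105 and O_K = ℤ[(1+√105)/2].
233 ∤ 105, so 233 is unramified.
(105/233) = 105^116 mod 233 = 1, giving Legendre symbol 1.
(105/233) = 1, so 233 splits.

splits completely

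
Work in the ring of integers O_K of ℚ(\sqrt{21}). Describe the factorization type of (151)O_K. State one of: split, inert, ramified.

151 splits in O_K

Since 21 ≡ 1 mod 4, the ring of integers is ℤ[(1+√21)/2] with discriminant 21.
Since gcd(151, 21) = 1 the prime 151 does not ramify.
(21/151) = 21^75 mod 151 = 1, giving Legendre symbol 1.
d is a quadratic residue mod p, hence 151 splits in O_K.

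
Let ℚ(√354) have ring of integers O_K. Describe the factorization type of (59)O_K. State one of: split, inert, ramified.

p ramifies

d = 354 ≡ 2 (mod 4), so O_K = ℤ[√354] and disc(K) = 4d = 1416.
disc(K) = 1416 = 59·24, so p = 59 is ramified.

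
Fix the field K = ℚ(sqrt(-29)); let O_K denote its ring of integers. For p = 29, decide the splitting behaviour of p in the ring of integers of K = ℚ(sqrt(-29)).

Since -29 ≢ 1 mod 4, the ring of integers is ℤ[√-29] with discriminant 4·(-29) = -116.
29 divides disc(K) = -116, so 29 ramifies.

ramified — (29) = 𝔭²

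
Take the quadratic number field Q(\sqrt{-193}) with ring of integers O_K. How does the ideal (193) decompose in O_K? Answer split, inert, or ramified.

Since -193 ≢ 1 mod 4, the ring of integers is ℤ[√-193] with discriminant 4·(-193) = -772.
193 divides disc(K) = -772, so 193 ramifies.

193 is ramified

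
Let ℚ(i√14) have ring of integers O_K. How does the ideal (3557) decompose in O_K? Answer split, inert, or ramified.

-14 mod 4 = 2, hence disc K = 4·(-14) = -56 and O_K = ℤ[√-14].
Since gcd(3557, -56) = 1 the prime 3557 does not ramify.
(-14/3557) = 3543^1778 mod 3557 = 3556, giving Legendre symbol -1.
d is a non-residue mod p, hence 3557 remains inert in O_K.

remains prime (inert)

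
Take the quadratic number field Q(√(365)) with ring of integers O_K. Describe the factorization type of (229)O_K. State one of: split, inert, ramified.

inert — (229) stays prime in O_K

d = 365 ≡ 1 (mod 4), so O_K = ℤ[(1+√365)/2] and disc(K) = d = 365.
disc(K) = 365 is not divisible by 229; 229 is unramified.
Compute (365/229) via Euler: 136^((229-1)/2) mod 229 = 228, so (365/229) = -1.
Legendre symbol -1 ⇒ 229 is inert.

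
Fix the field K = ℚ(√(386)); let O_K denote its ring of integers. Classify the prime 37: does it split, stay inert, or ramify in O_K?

p splits

386 mod 4 = 2, hence disc K = 4·386 = 1544 and O_K = ℤ[√386].
Since gcd(37, 1544) = 1 the prime 37 does not ramify.
Legendre symbol by Euler's criterion: (386/37) ≡ 386^18 ≡ 1 (mod 37), i.e. (386/37) = 1.
Legendre symbol 1 ⇒ 37 is split.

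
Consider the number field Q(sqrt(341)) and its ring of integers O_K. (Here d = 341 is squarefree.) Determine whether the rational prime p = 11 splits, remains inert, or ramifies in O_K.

Since 341 ≡ 1 mod 4, the ring of integers is ℤ[(1+√341)/2] with discriminant 341.
Ramification test: 11 | 341. The prime 11 ramifies in K.

ramifies in O_K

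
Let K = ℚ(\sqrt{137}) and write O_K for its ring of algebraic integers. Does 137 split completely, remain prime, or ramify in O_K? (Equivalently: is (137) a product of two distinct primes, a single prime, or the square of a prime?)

Since 137 ≡ 1 mod 4, the ring of integers is ℤ[(1+√137)/2] with discriminant 137.
Ramification test: 137 | 137. The prime 137 ramifies in K.

137 is ramified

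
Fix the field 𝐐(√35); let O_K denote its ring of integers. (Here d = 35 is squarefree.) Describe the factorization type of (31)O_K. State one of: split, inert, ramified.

35 mod 4 = 3, hence disc K = 4·35 = 140 and O_K = ℤ[√35].
31 ∤ 140, so 31 is unramified.
Euler's criterion: 35^15 mod 31 = 1. Thus (35|31) = 1.
d is a quadratic residue mod p, hence 31 splits in O_K.

splits completely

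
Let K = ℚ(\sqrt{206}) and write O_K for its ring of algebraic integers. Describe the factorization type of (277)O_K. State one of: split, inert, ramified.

d = 206 ≡ 2 (mod 4), so O_K = ℤ[√206] and disc(K) = 4d = 824.
disc(K) = 824 is not divisible by 277; 277 is unramified.
(206/277) = 206^138 mod 277 = 1, giving Legendre symbol 1.
d is a quadratic residue mod p, hence 277 splits in O_K.

277 splits in O_K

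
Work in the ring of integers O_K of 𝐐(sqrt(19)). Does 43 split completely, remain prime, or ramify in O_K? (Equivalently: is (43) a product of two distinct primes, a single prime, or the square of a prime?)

Since 19 ≢ 1 mod 4, the ring of integers is ℤ[√19] with discriminant 4·19 = 76.
Since gcd(43, 76) = 1 the prime 43 does not ramify.
Euler's criterion: 19^21 mod 43 = 42. Thus (19|43) = -1.
Legendre symbol -1 ⇒ 43 is inert.

remains prime (inert)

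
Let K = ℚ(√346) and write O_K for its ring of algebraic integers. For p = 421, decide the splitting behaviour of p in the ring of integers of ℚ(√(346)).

421 splits in O_K

d = 346 ≡ 2 (mod 4), so O_K = ℤ[√346] and disc(K) = 4d = 1384.
421 ∤ 1384, so 421 is unramified.
Legendre symbol by Euler's criterion: (346/421) ≡ 346^210 ≡ 1 (mod 421), i.e. (346/421) = 1.
Legendre symbol 1 ⇒ 421 is split.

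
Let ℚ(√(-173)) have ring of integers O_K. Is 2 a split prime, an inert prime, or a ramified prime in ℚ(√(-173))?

d = -173 ≡ 3 (mod 4), so O_K = ℤ[√-173] and disc(K) = 4d = -692.
2 divides disc(K) = -692, so 2 ramifies.

2 is ramified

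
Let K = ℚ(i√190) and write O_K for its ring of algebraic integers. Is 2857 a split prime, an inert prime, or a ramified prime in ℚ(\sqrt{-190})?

d = -190 ≡ 2 (mod 4), so O_K = ℤ[√-190] and disc(K) = 4d = -760.
disc(K) = -760 is not divisible by 2857; 2857 is unramified.
(-190/2857) = 2667^1428 mod 2857 = 2856, giving Legendre symbol -1.
d is a non-residue mod p, hence 2857 remains inert in O_K.

2857 remains inert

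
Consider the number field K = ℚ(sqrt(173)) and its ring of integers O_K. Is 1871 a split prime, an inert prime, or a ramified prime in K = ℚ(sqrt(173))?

Since 173 ≡ 1 mod 4, the ring of integers is ℤ[(1+√173)/2] with discriminant 173.
disc(K) = 173 is not divisible by 1871; 1871 is unramified.
Euler's criterion: 173^935 mod 1871 = 1870. Thus (173|1871) = -1.
d is a non-residue mod p, hence 1871 remains inert in O_K.

inert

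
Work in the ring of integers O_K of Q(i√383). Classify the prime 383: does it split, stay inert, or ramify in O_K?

ramified — (383) = 𝔭²

Since -383 ≡ 1 mod 4, the ring of integers is ℤ[(1+√-383)/2] with discriminant -383.
Ramification test: 383 | -383. The prime 383 ramifies in K.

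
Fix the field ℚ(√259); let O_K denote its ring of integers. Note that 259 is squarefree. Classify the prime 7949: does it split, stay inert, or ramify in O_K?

p is inert

259 mod 4 = 3, hence disc K = 4·259 = 1036 and O_K = ℤ[√259].
Since gcd(7949, 1036) = 1 the prime 7949 does not ramify.
(259/7949) = 259^3974 mod 7949 = 7948, giving Legendre symbol -1.
Legendre symbol -1 ⇒ 7949 is inert.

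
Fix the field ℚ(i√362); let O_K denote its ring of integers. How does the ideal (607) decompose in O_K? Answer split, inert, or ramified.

Since -362 ≢ 1 mod 4, the ring of integers is ℤ[√-362] with discriminant 4·(-362) = -1448.
disc(K) = -1448 is not divisible by 607; 607 is unramified.
Euler's criterion: (-362)^303 mod 607 = 606. Thus (-362|607) = -1.
d is a non-residue mod p, hence 607 remains inert in O_K.

inert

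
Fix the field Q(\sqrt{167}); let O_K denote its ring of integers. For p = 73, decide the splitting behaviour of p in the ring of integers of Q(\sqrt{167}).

Since 167 ≢ 1 mod 4, the ring of integers is ℤ[√167] with discriminant 4·167 = 668.
Since gcd(73, 668) = 1 the prime 73 does not ramify.
Compute (167/73) via Euler: 21^((73-1)/2) mod 73 = 72, so (167/73) = -1.
Legendre symbol -1 ⇒ 73 is inert.

remains prime (inert)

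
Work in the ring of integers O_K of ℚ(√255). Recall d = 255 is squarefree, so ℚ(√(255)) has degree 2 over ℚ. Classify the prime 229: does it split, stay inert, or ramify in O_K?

255 mod 4 = 3, hence disc K = 4·255 = 1020 and O_K = ℤ[√255].
Since gcd(229, 1020) = 1 the prime 229 does not ramify.
Legendre symbol by Euler's criterion: (255/229) ≡ 255^114 ≡ 1 (mod 229), i.e. (255/229) = 1.
Legendre symbol 1 ⇒ 229 is split.

split — (229) = 𝔭₁𝔭₂ with 𝔭₁ ≠ 𝔭₂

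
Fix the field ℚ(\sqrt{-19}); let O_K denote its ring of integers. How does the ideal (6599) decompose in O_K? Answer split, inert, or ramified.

d = -19 ≡ 1 (mod 4), so O_K = ℤ[(1+√-19)/2] and disc(K) = d = -19.
6599 ∤ -19, so 6599 is unramified.
Legendre symbol by Euler's criterion: (-19/6599) ≡ (-19)^3299 ≡ 1 (mod 6599), i.e. (-19/6599) = 1.
Legendre symbol 1 ⇒ 6599 is split.

6599 splits in O_K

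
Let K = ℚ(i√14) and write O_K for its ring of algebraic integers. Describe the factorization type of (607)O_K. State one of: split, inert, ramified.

d = -14 ≡ 2 (mod 4), so O_K = ℤ[√-14] and disc(K) = 4d = -56.
607 ∤ -56, so 607 is unramified.
(-14/607) = 593^303 mod 607 = 606, giving Legendre symbol -1.
d is a non-residue mod p, hence 607 remains inert in O_K.

remains prime (inert)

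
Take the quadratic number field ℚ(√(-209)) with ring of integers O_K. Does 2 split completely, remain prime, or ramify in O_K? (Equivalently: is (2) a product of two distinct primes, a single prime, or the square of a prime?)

d = -209 ≡ 3 (mod 4), so O_K = ℤ[√-209] and disc(K) = 4d = -836.
2 divides disc(K) = -836, so 2 ramifies.

2 is ramified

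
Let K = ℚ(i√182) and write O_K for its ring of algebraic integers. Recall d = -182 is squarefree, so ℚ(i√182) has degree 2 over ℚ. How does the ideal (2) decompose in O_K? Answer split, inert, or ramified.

2 is ramified

d = -182 ≡ 2 (mod 4), so O_K = ℤ[√-182] and disc(K) = 4d = -728.
2 divides disc(K) = -728, so 2 ramifies.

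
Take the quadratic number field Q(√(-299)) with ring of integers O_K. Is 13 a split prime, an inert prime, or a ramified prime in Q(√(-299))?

Since -299 ≡ 1 mod 4, the ring of integers is ℤ[(1+√-299)/2] with discriminant -299.
Ramification test: 13 | -299. The prime 13 ramifies in K.

p ramifies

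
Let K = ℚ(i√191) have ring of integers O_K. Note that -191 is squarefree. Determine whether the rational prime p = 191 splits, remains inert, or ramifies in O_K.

d = -191 ≡ 1 (mod 4), so O_K = ℤ[(1+√-191)/2] and disc(K) = d = -191.
disc(K) = -191 = 191·(-1), so p = 191 is ramified.

ramified — (191) = 𝔭²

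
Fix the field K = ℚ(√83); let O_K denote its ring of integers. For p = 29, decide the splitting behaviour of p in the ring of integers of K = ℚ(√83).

29 splits in O_K

83 mod 4 = 3, hence disc K = 4·83 = 332 and O_K = ℤ[√83].
Since gcd(29, 332) = 1 the prime 29 does not ramify.
Legendre symbol by Euler's criterion: (83/29) ≡ 83^14 ≡ 1 (mod 29), i.e. (83/29) = 1.
Legendre symbol 1 ⇒ 29 is split.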